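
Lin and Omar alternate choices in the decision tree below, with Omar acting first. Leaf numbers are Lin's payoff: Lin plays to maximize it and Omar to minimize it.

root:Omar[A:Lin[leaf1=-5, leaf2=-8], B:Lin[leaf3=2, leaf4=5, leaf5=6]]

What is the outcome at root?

A (Lin): max(-5, -8) = -5
B (Lin): max(2, 5, 6) = 6
root (Omar): min(-5, 6) = -5

-5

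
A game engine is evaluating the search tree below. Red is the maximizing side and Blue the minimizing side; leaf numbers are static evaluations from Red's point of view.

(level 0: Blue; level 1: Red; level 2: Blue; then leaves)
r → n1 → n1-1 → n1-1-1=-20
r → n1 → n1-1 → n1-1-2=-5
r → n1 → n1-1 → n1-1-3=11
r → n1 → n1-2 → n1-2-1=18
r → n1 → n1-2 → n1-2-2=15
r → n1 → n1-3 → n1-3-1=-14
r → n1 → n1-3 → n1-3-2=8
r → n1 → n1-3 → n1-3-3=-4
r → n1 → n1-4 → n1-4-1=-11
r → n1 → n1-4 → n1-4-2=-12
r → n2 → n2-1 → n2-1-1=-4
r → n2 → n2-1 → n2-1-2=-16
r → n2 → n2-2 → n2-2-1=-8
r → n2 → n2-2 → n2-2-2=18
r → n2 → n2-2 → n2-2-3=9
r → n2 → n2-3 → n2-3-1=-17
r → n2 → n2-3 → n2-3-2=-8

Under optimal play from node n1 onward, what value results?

15

n1-1 (Blue): min(-20, -5, 11) = -20
n1-2 (Blue): min(18, 15) = 15
n1-3 (Blue): min(-14, 8, -4) = -14
n1-4 (Blue): min(-11, -12) = -12
n1 (Red): max(-20, 15, -14, -12) = 15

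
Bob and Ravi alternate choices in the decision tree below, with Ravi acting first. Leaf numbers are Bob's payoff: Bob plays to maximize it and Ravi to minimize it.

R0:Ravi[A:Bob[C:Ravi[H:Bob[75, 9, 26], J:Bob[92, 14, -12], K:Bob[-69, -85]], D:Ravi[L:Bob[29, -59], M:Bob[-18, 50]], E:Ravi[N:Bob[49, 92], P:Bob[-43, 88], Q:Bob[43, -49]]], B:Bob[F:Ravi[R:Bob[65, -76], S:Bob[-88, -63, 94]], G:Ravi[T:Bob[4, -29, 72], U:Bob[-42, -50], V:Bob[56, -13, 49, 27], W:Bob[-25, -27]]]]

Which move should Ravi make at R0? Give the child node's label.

A

H (Bob): max(75, 9, 26) = 75
J (Bob): max(92, 14, -12) = 92
K (Bob): max(-69, -85) = -69
C (Ravi): min(75, 92, -69) = -69
L (Bob): max(29, -59) = 29
M (Bob): max(-18, 50) = 50
D (Ravi): min(29, 50) = 29
N (Bob): max(49, 92) = 92
P (Bob): max(-43, 88) = 88
Q (Bob): max(43, -49) = 43
E (Ravi): min(92, 88, 43) = 43
A (Bob): max(-69, 29, 43) = 43
R (Bob): max(65, -76) = 65
S (Bob): max(-88, -63, 94) = 94
F (Ravi): min(65, 94) = 65
T (Bob): max(4, -29, 72) = 72
U (Bob): max(-42, -50) = -42
V (Bob): max(56, -13, 49, 27) = 56
W (Bob): max(-25, -27) = -25
G (Ravi): min(72, -42, 56, -25) = -42
B (Bob): max(65, -42) = 65
R0 (Ravi): min(43, 65) = 43
Ravi at R0 wants the lowest of {A=43, B=65}, so chooses A.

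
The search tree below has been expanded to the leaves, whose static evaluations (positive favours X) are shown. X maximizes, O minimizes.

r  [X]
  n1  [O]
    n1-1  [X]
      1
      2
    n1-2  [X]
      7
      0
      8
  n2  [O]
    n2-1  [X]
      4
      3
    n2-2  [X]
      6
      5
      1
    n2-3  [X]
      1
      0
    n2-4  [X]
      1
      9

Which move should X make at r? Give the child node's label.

n1

n1-1 (X): max(1, 2) = 2
n1-2 (X): max(7, 0, 8) = 8
n1 (O): min(2, 8) = 2
n2-1 (X): max(4, 3) = 4
n2-2 (X): max(6, 5, 1) = 6
n2-3 (X): max(1, 0) = 1
n2-4 (X): max(1, 9) = 9
n2 (O): min(4, 6, 1, 9) = 1
r (X): max(2, 1) = 2
X at r wants the highest of {n1=2, n2=1}, so chooses n1.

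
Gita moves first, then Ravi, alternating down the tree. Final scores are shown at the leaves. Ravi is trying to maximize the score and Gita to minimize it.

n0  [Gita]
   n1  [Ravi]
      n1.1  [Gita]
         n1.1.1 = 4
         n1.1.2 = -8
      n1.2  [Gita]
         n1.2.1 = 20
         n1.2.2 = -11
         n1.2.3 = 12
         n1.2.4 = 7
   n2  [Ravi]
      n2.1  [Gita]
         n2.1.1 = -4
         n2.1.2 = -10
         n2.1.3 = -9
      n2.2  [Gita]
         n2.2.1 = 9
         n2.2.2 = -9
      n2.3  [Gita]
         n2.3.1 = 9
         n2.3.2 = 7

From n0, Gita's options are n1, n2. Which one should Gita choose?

n1.1 (Gita): min(4, -8) = -8
n1.2 (Gita): min(20, -11, 12, 7) = -11
n1 (Ravi): max(-8, -11) = -8
n2.1 (Gita): min(-4, -10, -9) = -10
n2.2 (Gita): min(9, -9) = -9
n2.3 (Gita): min(9, 7) = 7
n2 (Ravi): max(-10, -9, 7) = 7
n0 (Gita): min(-8, 7) = -8
Gita at n0 wants the lowest of {n1=-8, n2=7}, so chooses n1.

n1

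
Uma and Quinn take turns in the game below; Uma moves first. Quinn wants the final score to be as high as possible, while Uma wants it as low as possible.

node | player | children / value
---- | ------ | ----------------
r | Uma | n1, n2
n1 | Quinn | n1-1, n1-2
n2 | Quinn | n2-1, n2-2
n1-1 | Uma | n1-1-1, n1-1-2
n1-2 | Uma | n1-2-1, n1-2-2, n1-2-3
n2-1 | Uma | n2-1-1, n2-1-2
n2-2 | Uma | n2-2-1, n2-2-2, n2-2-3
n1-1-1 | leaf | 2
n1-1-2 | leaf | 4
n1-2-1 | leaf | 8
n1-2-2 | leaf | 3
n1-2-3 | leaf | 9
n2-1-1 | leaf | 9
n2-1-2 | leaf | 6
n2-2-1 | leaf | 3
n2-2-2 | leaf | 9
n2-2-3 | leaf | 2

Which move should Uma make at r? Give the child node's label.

n1

n1-1 (Uma): min(2, 4) = 2
n1-2 (Uma): min(8, 3, 9) = 3
n1 (Quinn): max(2, 3) = 3
n2-1 (Uma): min(9, 6) = 6
n2-2 (Uma): min(3, 9, 2) = 2
n2 (Quinn): max(6, 2) = 6
r (Uma): min(3, 6) = 3
Uma at r wants the lowest of {n1=3, n2=6}, so chooses n1.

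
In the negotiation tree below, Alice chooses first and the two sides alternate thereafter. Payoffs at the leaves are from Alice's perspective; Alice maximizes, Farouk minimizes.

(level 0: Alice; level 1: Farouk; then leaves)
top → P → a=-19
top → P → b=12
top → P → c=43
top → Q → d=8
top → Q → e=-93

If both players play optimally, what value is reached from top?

P (Farouk): min(-19, 12, 43) = -19
Q (Farouk): min(8, -93) = -93
top (Alice): max(-19, -93) = -19

-19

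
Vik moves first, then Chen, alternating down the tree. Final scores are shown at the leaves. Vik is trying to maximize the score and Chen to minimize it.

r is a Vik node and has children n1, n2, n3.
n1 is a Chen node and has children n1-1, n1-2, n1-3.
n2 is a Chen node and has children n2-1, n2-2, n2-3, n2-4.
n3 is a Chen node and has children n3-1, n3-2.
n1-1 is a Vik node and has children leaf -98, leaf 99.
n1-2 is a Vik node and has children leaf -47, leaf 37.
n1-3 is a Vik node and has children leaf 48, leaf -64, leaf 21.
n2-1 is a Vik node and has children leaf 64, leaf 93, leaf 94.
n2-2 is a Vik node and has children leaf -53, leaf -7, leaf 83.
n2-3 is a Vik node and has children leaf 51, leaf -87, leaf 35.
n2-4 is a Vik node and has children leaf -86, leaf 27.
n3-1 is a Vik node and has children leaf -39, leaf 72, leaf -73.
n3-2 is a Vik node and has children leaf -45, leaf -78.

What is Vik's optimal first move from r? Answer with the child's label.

n1

n1-1 (Vik): max(-98, 99) = 99
n1-2 (Vik): max(-47, 37) = 37
n1-3 (Vik): max(48, -64, 21) = 48
n1 (Chen): min(99, 37, 48) = 37
n2-1 (Vik): max(64, 93, 94) = 94
n2-2 (Vik): max(-53, -7, 83) = 83
n2-3 (Vik): max(51, -87, 35) = 51
n2-4 (Vik): max(-86, 27) = 27
n2 (Chen): min(94, 83, 51, 27) = 27
n3-1 (Vik): max(-39, 72, -73) = 72
n3-2 (Vik): max(-45, -78) = -45
n3 (Chen): min(72, -45) = -45
r (Vik): max(37, 27, -45) = 37
Vik at r wants the highest of {n1=37, n2=27, n3=-45}, so chooses n1.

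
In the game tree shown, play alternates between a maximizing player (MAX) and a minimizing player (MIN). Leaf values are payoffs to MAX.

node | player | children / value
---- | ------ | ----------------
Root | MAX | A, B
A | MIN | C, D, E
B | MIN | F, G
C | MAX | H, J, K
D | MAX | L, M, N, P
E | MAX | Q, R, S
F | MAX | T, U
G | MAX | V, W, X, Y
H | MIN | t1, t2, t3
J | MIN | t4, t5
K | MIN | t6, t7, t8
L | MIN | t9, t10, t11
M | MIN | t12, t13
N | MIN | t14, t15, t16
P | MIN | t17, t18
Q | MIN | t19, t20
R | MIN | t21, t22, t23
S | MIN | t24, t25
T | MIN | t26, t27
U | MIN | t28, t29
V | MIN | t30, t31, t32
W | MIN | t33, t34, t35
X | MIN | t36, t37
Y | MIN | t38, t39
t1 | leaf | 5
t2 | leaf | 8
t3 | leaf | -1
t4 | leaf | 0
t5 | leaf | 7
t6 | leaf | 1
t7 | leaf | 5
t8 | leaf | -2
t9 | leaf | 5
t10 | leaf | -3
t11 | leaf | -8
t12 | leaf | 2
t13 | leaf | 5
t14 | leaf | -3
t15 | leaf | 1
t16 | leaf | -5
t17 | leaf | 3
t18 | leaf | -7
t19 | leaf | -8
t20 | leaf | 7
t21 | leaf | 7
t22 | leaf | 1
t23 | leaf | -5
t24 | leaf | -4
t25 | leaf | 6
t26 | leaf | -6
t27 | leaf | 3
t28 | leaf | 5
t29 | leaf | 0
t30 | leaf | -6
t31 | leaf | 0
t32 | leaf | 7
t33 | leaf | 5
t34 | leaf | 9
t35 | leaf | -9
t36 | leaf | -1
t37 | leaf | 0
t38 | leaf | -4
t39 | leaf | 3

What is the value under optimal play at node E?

-4

Q (MIN): min(-8, 7) = -8
R (MIN): min(7, 1, -5) = -5
S (MIN): min(-4, 6) = -4
E (MAX): max(-8, -5, -4) = -4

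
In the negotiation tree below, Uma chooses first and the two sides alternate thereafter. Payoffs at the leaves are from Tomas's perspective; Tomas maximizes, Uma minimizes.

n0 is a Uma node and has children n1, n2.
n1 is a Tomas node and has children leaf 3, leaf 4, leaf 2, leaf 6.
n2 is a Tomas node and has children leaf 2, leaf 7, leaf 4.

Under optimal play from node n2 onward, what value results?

n2 (Tomas): max(2, 7, 4) = 7

7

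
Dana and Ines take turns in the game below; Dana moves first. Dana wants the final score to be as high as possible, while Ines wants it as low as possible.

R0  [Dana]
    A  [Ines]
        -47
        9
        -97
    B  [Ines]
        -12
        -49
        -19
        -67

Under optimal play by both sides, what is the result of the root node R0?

-67

A (Ines): min(-47, 9, -97) = -97
B (Ines): min(-12, -49, -19, -67) = -67
R0 (Dana): max(-97, -67) = -67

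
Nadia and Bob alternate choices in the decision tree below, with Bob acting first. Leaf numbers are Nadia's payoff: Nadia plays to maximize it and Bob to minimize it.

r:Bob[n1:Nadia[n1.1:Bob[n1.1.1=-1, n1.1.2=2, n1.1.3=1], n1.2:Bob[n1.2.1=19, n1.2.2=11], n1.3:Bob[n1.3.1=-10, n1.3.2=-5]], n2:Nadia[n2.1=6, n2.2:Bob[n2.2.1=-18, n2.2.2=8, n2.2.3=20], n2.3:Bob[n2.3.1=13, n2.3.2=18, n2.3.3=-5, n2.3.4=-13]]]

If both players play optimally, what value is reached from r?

n1.1 (Bob): min(-1, 2, 1) = -1
n1.2 (Bob): min(19, 11) = 11
n1.3 (Bob): min(-10, -5) = -10
n1 (Nadia): max(-1, 11, -10) = 11
n2.2 (Bob): min(-18, 8, 20) = -18
n2.3 (Bob): min(13, 18, -5, -13) = -13
n2 (Nadia): max(6, -18, -13) = 6
r (Bob): min(11, 6) = 6

6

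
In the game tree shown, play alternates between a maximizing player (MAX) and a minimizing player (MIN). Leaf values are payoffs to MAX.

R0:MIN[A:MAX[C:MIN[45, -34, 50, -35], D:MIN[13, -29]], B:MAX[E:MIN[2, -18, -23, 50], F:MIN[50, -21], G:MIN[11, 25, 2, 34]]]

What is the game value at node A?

-29

C (MIN): min(45, -34, 50, -35) = -35
D (MIN): min(13, -29) = -29
A (MAX): max(-35, -29) = -29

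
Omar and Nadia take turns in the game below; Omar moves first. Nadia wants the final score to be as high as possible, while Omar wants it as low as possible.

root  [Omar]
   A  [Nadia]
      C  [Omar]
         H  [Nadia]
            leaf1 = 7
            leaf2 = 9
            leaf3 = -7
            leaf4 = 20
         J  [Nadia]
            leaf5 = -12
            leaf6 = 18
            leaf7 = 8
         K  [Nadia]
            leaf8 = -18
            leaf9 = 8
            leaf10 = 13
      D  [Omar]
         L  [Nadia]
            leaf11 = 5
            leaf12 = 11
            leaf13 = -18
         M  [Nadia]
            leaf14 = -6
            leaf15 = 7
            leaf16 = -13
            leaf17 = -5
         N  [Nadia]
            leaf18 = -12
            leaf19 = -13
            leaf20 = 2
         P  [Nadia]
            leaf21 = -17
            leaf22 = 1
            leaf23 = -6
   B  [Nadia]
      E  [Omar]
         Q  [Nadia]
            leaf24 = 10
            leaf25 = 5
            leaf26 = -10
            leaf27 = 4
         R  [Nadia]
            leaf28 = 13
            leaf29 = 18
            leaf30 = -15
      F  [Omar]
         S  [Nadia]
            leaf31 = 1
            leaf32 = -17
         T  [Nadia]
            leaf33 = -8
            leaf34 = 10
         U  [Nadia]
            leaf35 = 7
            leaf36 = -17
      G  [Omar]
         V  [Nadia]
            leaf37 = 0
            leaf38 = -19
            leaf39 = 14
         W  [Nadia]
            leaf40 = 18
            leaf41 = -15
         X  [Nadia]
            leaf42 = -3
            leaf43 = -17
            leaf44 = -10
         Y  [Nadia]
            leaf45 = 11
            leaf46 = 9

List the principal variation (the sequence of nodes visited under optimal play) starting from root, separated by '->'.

H (Nadia): max(7, 9, -7, 20) = 20
J (Nadia): max(-12, 18, 8) = 18
K (Nadia): max(-18, 8, 13) = 13
C (Omar): min(20, 18, 13) = 13
L (Nadia): max(5, 11, -18) = 11
M (Nadia): max(-6, 7, -13, -5) = 7
N (Nadia): max(-12, -13, 2) = 2
P (Nadia): max(-17, 1, -6) = 1
D (Omar): min(11, 7, 2, 1) = 1
A (Nadia): max(13, 1) = 13
Q (Nadia): max(10, 5, -10, 4) = 10
R (Nadia): max(13, 18, -15) = 18
E (Omar): min(10, 18) = 10
S (Nadia): max(1, -17) = 1
T (Nadia): max(-8, 10) = 10
U (Nadia): max(7, -17) = 7
F (Omar): min(1, 10, 7) = 1
V (Nadia): max(0, -19, 14) = 14
W (Nadia): max(18, -15) = 18
X (Nadia): max(-3, -17, -10) = -3
Y (Nadia): max(11, 9) = 11
G (Omar): min(14, 18, -3, 11) = -3
B (Nadia): max(10, 1, -3) = 10
root (Omar): min(13, 10) = 10
At root, Omar picks B (lowest: 10).
At B, Nadia picks E (highest: 10).
At E, Omar picks Q (lowest: 10).
At Q, Nadia picks leaf24 (highest: 10).
Terminal value 10.

root -> B -> E -> Q -> leaf24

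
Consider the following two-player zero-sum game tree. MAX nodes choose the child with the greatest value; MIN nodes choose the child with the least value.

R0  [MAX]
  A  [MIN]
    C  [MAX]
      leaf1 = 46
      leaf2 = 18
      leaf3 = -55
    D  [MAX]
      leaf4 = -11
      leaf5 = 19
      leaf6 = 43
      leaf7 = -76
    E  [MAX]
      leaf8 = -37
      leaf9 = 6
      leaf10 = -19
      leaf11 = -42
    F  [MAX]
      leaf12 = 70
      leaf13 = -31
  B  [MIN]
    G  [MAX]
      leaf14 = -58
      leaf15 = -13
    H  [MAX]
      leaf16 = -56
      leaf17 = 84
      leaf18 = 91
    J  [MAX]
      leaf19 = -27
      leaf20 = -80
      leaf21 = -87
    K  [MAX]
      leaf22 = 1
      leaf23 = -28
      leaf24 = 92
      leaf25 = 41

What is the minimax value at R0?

6

C (MAX): max(46, 18, -55) = 46
D (MAX): max(-11, 19, 43, -76) = 43
E (MAX): max(-37, 6, -19, -42) = 6
F (MAX): max(70, -31) = 70
A (MIN): min(46, 43, 6, 70) = 6
G (MAX): max(-58, -13) = -13
H (MAX): max(-56, 84, 91) = 91
J (MAX): max(-27, -80, -87) = -27
K (MAX): max(1, -28, 92, 41) = 92
B (MIN): min(-13, 91, -27, 92) = -27
R0 (MAX): max(6, -27) = 6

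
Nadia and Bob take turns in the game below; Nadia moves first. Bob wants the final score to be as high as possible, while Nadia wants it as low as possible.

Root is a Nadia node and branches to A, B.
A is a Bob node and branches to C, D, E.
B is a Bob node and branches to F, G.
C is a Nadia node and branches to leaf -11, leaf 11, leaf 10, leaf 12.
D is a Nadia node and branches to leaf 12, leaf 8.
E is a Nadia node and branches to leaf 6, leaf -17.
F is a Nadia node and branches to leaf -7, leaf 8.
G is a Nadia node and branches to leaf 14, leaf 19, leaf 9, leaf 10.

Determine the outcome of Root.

8

C (Nadia): min(-11, 11, 10, 12) = -11
D (Nadia): min(12, 8) = 8
E (Nadia): min(6, -17) = -17
A (Bob): max(-11, 8, -17) = 8
F (Nadia): min(-7, 8) = -7
G (Nadia): min(14, 19, 9, 10) = 9
B (Bob): max(-7, 9) = 9
Root (Nadia): min(8, 9) = 8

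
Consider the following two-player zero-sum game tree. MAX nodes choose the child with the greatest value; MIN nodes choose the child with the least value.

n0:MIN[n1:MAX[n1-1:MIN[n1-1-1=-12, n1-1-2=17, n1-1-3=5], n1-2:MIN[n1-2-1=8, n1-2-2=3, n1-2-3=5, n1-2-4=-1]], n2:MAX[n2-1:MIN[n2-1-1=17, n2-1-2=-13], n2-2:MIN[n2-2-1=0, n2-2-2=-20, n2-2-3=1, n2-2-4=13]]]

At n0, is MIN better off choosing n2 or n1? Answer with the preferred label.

n2

n2-1 (MIN): min(17, -13) = -13
n2-2 (MIN): min(0, -20, 1, 13) = -20
n2 (MAX): max(-13, -20) = -13
n1-1 (MIN): min(-12, 17, 5) = -12
n1-2 (MIN): min(8, 3, 5, -1) = -1
n1 (MAX): max(-12, -1) = -1
MIN prefers the lower value; n2=-13, n1=-1. n2 is better since -13 < -1.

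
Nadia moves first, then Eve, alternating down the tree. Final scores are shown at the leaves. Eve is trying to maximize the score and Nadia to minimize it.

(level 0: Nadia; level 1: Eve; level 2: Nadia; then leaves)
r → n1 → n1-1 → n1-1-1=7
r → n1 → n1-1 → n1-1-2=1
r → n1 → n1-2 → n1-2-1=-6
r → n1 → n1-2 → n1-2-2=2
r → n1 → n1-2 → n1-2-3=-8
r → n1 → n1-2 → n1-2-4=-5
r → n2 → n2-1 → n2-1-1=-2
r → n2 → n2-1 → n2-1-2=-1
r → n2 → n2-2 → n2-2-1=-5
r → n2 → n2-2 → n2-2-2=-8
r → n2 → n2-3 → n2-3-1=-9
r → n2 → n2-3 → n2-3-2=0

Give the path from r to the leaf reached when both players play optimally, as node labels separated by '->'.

r -> n2 -> n2-1 -> n2-1-1

n1-1 (Nadia): min(7, 1) = 1
n1-2 (Nadia): min(-6, 2, -8, -5) = -8
n1 (Eve): max(1, -8) = 1
n2-1 (Nadia): min(-2, -1) = -2
n2-2 (Nadia): min(-5, -8) = -8
n2-3 (Nadia): min(-9, 0) = -9
n2 (Eve): max(-2, -8, -9) = -2
r (Nadia): min(1, -2) = -2
At r, Nadia picks n2 (lowest: -2).
At n2, Eve picks n2-1 (highest: -2).
At n2-1, Nadia picks n2-1-1 (lowest: -2).
Terminal value -2.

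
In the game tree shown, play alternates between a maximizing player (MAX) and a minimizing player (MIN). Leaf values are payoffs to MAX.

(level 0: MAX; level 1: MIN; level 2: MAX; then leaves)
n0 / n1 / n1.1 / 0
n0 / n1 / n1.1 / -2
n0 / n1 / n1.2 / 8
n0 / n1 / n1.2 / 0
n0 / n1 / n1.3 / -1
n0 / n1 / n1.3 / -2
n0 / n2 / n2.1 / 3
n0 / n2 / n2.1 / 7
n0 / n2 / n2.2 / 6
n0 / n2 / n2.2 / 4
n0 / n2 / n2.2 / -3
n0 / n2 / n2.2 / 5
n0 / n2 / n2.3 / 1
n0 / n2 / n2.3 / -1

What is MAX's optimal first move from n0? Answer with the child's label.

n2

n1.1 (MAX): max(0, -2) = 0
n1.2 (MAX): max(8, 0) = 8
n1.3 (MAX): max(-1, -2) = -1
n1 (MIN): min(0, 8, -1) = -1
n2.1 (MAX): max(3, 7) = 7
n2.2 (MAX): max(6, 4, -3, 5) = 6
n2.3 (MAX): max(1, -1) = 1
n2 (MIN): min(7, 6, 1) = 1
n0 (MAX): max(-1, 1) = 1
MAX at n0 wants the highest of {n1=-1, n2=1}, so chooses n2.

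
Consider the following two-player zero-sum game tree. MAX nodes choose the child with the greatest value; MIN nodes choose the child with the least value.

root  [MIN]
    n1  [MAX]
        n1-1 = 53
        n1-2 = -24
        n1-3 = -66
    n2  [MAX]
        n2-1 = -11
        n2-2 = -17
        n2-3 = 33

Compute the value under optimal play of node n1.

53

n1 (MAX): max(53, -24, -66) = 53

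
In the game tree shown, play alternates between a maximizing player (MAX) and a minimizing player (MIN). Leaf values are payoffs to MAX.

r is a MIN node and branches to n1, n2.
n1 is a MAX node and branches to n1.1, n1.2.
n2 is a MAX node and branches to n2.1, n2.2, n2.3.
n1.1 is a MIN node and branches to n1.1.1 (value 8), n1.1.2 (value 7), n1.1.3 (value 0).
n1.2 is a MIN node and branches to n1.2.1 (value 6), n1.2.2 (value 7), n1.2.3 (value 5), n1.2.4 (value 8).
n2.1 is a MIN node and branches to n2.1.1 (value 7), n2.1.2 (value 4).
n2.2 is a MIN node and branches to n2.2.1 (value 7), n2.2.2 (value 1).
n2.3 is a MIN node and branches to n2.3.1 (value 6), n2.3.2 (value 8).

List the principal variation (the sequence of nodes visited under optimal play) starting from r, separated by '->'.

n1.1 (MIN): min(8, 7, 0) = 0
n1.2 (MIN): min(6, 7, 5, 8) = 5
n1 (MAX): max(0, 5) = 5
n2.1 (MIN): min(7, 4) = 4
n2.2 (MIN): min(7, 1) = 1
n2.3 (MIN): min(6, 8) = 6
n2 (MAX): max(4, 1, 6) = 6
r (MIN): min(5, 6) = 5
At r, MIN picks n1 (lowest: 5).
At n1, MAX picks n1.2 (highest: 5).
At n1.2, MIN picks n1.2.3 (lowest: 5).
Terminal value 5.

r -> n1 -> n1.2 -> n1.2.3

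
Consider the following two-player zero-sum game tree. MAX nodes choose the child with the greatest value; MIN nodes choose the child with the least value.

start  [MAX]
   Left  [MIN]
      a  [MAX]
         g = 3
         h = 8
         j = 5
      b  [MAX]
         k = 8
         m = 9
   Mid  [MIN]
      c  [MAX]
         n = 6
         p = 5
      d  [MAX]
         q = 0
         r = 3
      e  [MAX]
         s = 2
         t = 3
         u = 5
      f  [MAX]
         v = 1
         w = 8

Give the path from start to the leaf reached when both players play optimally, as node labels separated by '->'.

start -> Left -> a -> h

a (MAX): max(3, 8, 5) = 8
b (MAX): max(8, 9) = 9
Left (MIN): min(8, 9) = 8
c (MAX): max(6, 5) = 6
d (MAX): max(0, 3) = 3
e (MAX): max(2, 3, 5) = 5
f (MAX): max(1, 8) = 8
Mid (MIN): min(6, 3, 5, 8) = 3
start (MAX): max(8, 3) = 8
At start, MAX picks Left (highest: 8).
At Left, MIN picks a (lowest: 8).
At a, MAX picks h (highest: 8).
Terminal value 8.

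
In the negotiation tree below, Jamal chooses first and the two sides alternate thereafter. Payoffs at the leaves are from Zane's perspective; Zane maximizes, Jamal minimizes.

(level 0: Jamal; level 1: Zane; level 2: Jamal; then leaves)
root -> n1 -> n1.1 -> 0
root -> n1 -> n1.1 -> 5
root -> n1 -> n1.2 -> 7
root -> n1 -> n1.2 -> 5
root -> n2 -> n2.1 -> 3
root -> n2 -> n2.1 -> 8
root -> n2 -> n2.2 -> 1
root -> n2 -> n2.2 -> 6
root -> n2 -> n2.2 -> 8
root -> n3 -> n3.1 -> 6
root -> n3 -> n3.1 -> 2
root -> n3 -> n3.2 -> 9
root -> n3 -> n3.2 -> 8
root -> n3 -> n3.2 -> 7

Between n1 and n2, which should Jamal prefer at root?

n1.1 (Jamal): min(0, 5) = 0
n1.2 (Jamal): min(7, 5) = 5
n1 (Zane): max(0, 5) = 5
n2.1 (Jamal): min(3, 8) = 3
n2.2 (Jamal): min(1, 6, 8) = 1
n2 (Zane): max(3, 1) = 3
Jamal prefers the lower value; n1=5, n2=3. n2 is better since 3 < 5.

n2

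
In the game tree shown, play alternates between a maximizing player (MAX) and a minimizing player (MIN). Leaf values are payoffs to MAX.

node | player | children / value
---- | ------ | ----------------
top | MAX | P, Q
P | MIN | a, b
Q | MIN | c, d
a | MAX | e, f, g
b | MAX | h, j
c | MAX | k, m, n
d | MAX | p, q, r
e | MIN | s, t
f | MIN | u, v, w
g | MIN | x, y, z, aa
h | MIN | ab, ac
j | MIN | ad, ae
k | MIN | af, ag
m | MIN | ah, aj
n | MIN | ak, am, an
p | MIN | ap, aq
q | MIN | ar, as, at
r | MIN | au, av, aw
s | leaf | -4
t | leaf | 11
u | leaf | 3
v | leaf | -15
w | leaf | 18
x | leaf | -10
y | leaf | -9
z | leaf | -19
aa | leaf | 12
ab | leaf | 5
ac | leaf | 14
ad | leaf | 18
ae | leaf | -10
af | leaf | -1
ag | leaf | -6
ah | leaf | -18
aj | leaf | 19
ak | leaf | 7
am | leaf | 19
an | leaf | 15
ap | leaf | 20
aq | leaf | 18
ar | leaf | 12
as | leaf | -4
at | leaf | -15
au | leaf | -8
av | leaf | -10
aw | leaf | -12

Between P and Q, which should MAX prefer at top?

Q

e (MIN): min(-4, 11) = -4
f (MIN): min(3, -15, 18) = -15
g (MIN): min(-10, -9, -19, 12) = -19
a (MAX): max(-4, -15, -19) = -4
h (MIN): min(5, 14) = 5
j (MIN): min(18, -10) = -10
b (MAX): max(5, -10) = 5
P (MIN): min(-4, 5) = -4
k (MIN): min(-1, -6) = -6
m (MIN): min(-18, 19) = -18
n (MIN): min(7, 19, 15) = 7
c (MAX): max(-6, -18, 7) = 7
p (MIN): min(20, 18) = 18
q (MIN): min(12, -4, -15) = -15
r (MIN): min(-8, -10, -12) = -12
d (MAX): max(18, -15, -12) = 18
Q (MIN): min(7, 18) = 7
MAX prefers the higher value; P=-4, Q=7. Q is better since 7 > -4.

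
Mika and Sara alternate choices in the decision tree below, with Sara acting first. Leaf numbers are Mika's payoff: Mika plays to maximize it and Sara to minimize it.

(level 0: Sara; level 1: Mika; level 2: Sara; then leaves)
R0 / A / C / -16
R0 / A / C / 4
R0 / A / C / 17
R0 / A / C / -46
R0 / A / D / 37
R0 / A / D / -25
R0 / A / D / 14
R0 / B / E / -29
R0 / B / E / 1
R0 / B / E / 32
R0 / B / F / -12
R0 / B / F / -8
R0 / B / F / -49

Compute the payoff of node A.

-25

C (Sara): min(-16, 4, 17, -46) = -46
D (Sara): min(37, -25, 14) = -25
A (Mika): max(-46, -25) = -25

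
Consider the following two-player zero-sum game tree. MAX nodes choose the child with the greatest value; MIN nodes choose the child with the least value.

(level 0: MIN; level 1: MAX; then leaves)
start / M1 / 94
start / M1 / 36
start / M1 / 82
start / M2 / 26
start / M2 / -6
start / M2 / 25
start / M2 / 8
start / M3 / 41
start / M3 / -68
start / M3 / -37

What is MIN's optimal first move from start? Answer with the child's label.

M1 (MAX): max(94, 36, 82) = 94
M2 (MAX): max(26, -6, 25, 8) = 26
M3 (MAX): max(41, -68, -37) = 41
start (MIN): min(94, 26, 41) = 26
MIN at start wants the lowest of {M1=94, M2=26, M3=41}, so chooses M2.

M2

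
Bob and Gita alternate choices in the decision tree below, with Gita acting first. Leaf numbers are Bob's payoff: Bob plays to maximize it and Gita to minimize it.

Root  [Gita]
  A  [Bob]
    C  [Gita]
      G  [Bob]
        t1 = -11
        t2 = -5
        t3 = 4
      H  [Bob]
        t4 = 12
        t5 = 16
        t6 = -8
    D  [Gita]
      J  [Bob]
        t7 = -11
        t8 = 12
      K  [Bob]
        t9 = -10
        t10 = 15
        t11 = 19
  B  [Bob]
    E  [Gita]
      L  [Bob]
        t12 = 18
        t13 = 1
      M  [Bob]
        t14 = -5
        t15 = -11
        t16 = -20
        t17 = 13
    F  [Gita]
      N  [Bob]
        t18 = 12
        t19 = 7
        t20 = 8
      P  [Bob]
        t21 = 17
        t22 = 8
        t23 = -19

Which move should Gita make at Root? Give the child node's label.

G (Bob): max(-11, -5, 4) = 4
H (Bob): max(12, 16, -8) = 16
C (Gita): min(4, 16) = 4
J (Bob): max(-11, 12) = 12
K (Bob): max(-10, 15, 19) = 19
D (Gita): min(12, 19) = 12
A (Bob): max(4, 12) = 12
L (Bob): max(18, 1) = 18
M (Bob): max(-5, -11, -20, 13) = 13
E (Gita): min(18, 13) = 13
N (Bob): max(12, 7, 8) = 12
P (Bob): max(17, 8, -19) = 17
F (Gita): min(12, 17) = 12
B (Bob): max(13, 12) = 13
Root (Gita): min(12, 13) = 12
Gita at Root wants the lowest of {A=12, B=13}, so chooses A.

A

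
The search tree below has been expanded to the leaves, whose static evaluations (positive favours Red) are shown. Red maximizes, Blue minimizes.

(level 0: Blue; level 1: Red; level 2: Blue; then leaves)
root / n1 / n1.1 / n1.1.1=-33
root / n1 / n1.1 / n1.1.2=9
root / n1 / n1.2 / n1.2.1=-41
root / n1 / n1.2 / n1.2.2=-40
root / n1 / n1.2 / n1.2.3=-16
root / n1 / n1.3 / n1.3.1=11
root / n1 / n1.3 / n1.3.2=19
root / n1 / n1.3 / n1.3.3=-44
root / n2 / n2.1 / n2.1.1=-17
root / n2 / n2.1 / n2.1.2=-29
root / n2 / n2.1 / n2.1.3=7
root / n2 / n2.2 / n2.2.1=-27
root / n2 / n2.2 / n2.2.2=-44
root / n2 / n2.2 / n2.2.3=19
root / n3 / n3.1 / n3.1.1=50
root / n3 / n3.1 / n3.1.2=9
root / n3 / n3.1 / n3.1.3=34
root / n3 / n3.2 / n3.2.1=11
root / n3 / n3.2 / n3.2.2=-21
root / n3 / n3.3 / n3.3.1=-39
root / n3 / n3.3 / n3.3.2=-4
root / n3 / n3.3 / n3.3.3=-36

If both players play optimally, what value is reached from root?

n1.1 (Blue): min(-33, 9) = -33
n1.2 (Blue): min(-41, -40, -16) = -41
n1.3 (Blue): min(11, 19, -44) = -44
n1 (Red): max(-33, -41, -44) = -33
n2.1 (Blue): min(-17, -29, 7) = -29
n2.2 (Blue): min(-27, -44, 19) = -44
n2 (Red): max(-29, -44) = -29
n3.1 (Blue): min(50, 9, 34) = 9
n3.2 (Blue): min(11, -21) = -21
n3.3 (Blue): min(-39, -4, -36) = -39
n3 (Red): max(9, -21, -39) = 9
root (Blue): min(-33, -29, 9) = -33

-33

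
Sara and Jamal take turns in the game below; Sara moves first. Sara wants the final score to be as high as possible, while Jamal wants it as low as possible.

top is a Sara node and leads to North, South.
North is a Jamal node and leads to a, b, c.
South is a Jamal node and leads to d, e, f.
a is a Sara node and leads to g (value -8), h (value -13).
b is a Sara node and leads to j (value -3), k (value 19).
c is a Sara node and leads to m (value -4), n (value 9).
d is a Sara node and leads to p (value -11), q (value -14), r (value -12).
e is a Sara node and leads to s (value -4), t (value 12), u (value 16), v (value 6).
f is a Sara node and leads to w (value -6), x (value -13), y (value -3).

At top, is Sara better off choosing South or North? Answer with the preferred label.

North

d (Sara): max(-11, -14, -12) = -11
e (Sara): max(-4, 12, 16, 6) = 16
f (Sara): max(-6, -13, -3) = -3
South (Jamal): min(-11, 16, -3) = -11
a (Sara): max(-8, -13) = -8
b (Sara): max(-3, 19) = 19
c (Sara): max(-4, 9) = 9
North (Jamal): min(-8, 19, 9) = -8
Sara prefers the higher value; South=-11, North=-8. North is better since -8 > -11.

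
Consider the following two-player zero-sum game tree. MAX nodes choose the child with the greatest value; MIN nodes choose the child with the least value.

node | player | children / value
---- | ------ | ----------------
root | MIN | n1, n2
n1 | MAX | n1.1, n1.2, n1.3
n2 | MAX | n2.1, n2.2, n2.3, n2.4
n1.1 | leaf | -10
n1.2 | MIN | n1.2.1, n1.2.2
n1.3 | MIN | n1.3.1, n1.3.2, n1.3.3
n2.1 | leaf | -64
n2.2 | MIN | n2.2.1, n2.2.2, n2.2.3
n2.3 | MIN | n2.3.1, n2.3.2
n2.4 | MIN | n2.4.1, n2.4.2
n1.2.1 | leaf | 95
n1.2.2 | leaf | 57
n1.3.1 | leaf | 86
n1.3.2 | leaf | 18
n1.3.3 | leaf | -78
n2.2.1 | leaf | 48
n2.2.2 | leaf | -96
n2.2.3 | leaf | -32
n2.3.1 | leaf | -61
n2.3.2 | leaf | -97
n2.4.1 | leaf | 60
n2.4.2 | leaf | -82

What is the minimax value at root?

-64

n1.2 (MIN): min(95, 57) = 57
n1.3 (MIN): min(86, 18, -78) = -78
n1 (MAX): max(-10, 57, -78) = 57
n2.2 (MIN): min(48, -96, -32) = -96
n2.3 (MIN): min(-61, -97) = -97
n2.4 (MIN): min(60, -82) = -82
n2 (MAX): max(-64, -96, -97, -82) = -64
root (MIN): min(57, -64) = -64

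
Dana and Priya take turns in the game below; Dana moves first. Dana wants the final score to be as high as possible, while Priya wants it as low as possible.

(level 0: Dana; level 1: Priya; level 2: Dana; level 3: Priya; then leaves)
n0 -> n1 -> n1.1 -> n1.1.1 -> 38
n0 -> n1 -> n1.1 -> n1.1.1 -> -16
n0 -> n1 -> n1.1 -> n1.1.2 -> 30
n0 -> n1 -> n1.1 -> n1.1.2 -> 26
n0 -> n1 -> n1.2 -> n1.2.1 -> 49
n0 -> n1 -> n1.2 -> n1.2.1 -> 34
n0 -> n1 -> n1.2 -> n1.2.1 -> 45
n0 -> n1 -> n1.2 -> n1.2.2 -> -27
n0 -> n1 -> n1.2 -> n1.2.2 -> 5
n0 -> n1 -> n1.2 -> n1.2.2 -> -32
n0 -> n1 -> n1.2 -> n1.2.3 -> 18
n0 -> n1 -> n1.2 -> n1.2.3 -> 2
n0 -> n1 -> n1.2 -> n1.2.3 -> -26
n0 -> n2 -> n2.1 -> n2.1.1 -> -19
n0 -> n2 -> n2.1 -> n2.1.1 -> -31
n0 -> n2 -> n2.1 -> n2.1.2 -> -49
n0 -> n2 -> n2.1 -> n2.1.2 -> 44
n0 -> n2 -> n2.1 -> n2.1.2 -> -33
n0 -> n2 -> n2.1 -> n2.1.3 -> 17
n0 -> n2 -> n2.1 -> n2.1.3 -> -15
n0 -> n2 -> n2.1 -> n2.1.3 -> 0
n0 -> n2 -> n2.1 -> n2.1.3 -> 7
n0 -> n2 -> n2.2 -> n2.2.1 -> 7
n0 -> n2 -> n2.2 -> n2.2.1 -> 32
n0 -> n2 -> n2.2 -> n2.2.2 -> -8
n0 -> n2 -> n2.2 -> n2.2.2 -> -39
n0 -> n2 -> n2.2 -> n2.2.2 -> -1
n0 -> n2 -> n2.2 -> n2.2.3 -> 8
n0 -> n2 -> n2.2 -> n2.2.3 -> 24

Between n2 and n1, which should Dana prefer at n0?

n1

n2.1.1 (Priya): min(-19, -31) = -31
n2.1.2 (Priya): min(-49, 44, -33) = -49
n2.1.3 (Priya): min(17, -15, 0, 7) = -15
n2.1 (Dana): max(-31, -49, -15) = -15
n2.2.1 (Priya): min(7, 32) = 7
n2.2.2 (Priya): min(-8, -39, -1) = -39
n2.2.3 (Priya): min(8, 24) = 8
n2.2 (Dana): max(7, -39, 8) = 8
n2 (Priya): min(-15, 8) = -15
n1.1.1 (Priya): min(38, -16) = -16
n1.1.2 (Priya): min(30, 26) = 26
n1.1 (Dana): max(-16, 26) = 26
n1.2.1 (Priya): min(49, 34, 45) = 34
n1.2.2 (Priya): min(-27, 5, -32) = -32
n1.2.3 (Priya): min(18, 2, -26) = -26
n1.2 (Dana): max(34, -32, -26) = 34
n1 (Priya): min(26, 34) = 26
Dana prefers the higher value; n2=-15, n1=26. n1 is better since 26 > -15.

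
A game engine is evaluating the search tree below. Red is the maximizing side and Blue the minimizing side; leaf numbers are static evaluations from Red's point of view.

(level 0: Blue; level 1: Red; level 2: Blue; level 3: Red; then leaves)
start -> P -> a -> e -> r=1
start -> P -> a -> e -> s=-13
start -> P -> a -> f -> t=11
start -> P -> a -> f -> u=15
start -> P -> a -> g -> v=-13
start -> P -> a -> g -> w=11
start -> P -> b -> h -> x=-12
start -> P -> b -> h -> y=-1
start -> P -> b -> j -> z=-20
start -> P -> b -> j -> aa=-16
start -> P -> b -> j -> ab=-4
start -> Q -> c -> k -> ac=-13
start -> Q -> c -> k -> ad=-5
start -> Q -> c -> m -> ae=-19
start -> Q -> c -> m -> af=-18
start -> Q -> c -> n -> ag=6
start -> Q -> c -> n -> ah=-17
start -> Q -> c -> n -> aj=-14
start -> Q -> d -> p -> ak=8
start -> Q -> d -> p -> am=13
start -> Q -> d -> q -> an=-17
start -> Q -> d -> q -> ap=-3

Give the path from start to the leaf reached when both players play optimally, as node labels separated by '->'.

start -> Q -> d -> q -> ap

e (Red): max(1, -13) = 1
f (Red): max(11, 15) = 15
g (Red): max(-13, 11) = 11
a (Blue): min(1, 15, 11) = 1
h (Red): max(-12, -1) = -1
j (Red): max(-20, -16, -4) = -4
b (Blue): min(-1, -4) = -4
P (Red): max(1, -4) = 1
k (Red): max(-13, -5) = -5
m (Red): max(-19, -18) = -18
n (Red): max(6, -17, -14) = 6
c (Blue): min(-5, -18, 6) = -18
p (Red): max(8, 13) = 13
q (Red): max(-17, -3) = -3
d (Blue): min(13, -3) = -3
Q (Red): max(-18, -3) = -3
start (Blue): min(1, -3) = -3
At start, Blue picks Q (lowest: -3).
At Q, Red picks d (highest: -3).
At d, Blue picks q (lowest: -3).
At q, Red picks ap (highest: -3).
Terminal value -3.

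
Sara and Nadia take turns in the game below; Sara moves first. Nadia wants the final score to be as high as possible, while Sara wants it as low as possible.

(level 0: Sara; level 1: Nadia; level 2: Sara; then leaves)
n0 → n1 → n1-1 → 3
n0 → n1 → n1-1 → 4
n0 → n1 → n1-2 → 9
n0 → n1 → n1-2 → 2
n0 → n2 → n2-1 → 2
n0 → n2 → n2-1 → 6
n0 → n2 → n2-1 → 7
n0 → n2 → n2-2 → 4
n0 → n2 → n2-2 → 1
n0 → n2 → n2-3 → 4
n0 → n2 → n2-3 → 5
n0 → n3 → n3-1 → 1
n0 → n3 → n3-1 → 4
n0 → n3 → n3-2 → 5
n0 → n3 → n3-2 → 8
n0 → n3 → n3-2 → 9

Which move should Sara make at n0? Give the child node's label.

n1-1 (Sara): min(3, 4) = 3
n1-2 (Sara): min(9, 2) = 2
n1 (Nadia): max(3, 2) = 3
n2-1 (Sara): min(2, 6, 7) = 2
n2-2 (Sara): min(4, 1) = 1
n2-3 (Sara): min(4, 5) = 4
n2 (Nadia): max(2, 1, 4) = 4
n3-1 (Sara): min(1, 4) = 1
n3-2 (Sara): min(5, 8, 9) = 5
n3 (Nadia): max(1, 5) = 5
n0 (Sara): min(3, 4, 5) = 3
Sara at n0 wants the lowest of {n1=3, n2=4, n3=5}, so chooses n1.

n1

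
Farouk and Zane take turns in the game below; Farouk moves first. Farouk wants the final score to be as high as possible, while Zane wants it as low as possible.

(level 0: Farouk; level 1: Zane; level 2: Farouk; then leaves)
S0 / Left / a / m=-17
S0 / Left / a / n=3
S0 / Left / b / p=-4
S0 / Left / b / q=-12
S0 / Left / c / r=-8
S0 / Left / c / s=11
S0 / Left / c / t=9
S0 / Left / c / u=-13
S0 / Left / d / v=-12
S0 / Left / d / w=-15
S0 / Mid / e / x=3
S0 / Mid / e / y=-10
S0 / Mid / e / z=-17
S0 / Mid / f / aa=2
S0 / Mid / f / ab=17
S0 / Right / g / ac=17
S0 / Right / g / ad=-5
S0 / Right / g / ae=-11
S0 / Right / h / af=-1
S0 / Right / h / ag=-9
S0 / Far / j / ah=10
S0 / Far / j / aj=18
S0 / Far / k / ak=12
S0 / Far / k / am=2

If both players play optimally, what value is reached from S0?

a (Farouk): max(-17, 3) = 3
b (Farouk): max(-4, -12) = -4
c (Farouk): max(-8, 11, 9, -13) = 11
d (Farouk): max(-12, -15) = -12
Left (Zane): min(3, -4, 11, -12) = -12
e (Farouk): max(3, -10, -17) = 3
f (Farouk): max(2, 17) = 17
Mid (Zane): min(3, 17) = 3
g (Farouk): max(17, -5, -11) = 17
h (Farouk): max(-1, -9) = -1
Right (Zane): min(17, -1) = -1
j (Farouk): max(10, 18) = 18
k (Farouk): max(12, 2) = 12
Far (Zane): min(18, 12) = 12
S0 (Farouk): max(-12, 3, -1, 12) = 12

12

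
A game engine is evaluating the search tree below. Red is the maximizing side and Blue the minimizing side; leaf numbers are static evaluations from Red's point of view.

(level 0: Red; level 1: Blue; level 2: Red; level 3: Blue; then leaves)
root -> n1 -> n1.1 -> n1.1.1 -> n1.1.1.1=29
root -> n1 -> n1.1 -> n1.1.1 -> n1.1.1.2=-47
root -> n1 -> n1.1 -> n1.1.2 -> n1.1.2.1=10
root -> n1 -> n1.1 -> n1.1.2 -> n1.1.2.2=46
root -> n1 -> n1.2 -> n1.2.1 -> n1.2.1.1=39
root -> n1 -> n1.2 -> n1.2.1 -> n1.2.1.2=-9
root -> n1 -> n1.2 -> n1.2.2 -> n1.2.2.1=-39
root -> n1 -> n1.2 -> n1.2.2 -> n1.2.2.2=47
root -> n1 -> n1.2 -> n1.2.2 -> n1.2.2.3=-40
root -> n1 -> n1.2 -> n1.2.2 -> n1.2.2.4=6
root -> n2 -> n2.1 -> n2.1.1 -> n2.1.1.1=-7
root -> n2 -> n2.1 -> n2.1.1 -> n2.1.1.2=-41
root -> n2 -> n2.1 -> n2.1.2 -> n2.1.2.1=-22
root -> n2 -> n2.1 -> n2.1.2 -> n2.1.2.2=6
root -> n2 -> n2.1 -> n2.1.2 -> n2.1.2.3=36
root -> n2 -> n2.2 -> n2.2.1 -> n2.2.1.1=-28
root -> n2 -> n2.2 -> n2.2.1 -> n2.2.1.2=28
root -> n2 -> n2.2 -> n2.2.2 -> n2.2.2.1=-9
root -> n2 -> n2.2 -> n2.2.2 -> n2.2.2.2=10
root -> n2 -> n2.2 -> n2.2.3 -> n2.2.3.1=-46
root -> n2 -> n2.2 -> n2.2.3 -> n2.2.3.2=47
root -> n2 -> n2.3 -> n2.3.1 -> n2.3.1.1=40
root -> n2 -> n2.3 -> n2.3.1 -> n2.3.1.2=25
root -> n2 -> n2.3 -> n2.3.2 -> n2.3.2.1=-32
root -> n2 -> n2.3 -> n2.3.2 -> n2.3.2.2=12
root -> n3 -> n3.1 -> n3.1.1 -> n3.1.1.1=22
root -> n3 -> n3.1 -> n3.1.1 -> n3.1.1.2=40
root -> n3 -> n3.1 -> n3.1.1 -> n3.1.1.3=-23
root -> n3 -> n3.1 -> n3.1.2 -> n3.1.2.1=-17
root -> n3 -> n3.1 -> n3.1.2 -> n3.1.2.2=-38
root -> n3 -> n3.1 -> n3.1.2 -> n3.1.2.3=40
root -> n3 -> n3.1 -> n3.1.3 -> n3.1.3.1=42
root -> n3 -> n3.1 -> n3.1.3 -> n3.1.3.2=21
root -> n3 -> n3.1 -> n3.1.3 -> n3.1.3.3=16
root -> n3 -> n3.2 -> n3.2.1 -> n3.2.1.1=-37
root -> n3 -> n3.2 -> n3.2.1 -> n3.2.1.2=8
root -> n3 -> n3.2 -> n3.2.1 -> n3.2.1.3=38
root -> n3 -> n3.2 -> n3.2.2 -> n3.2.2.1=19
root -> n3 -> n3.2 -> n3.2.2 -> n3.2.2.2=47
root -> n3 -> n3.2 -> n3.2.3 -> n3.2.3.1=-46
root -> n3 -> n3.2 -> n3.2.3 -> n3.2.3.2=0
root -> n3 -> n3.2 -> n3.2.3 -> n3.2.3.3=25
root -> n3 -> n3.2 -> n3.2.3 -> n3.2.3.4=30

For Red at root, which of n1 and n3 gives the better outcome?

n1.1.1 (Blue): min(29, -47) = -47
n1.1.2 (Blue): min(10, 46) = 10
n1.1 (Red): max(-47, 10) = 10
n1.2.1 (Blue): min(39, -9) = -9
n1.2.2 (Blue): min(-39, 47, -40, 6) = -40
n1.2 (Red): max(-9, -40) = -9
n1 (Blue): min(10, -9) = -9
n3.1.1 (Blue): min(22, 40, -23) = -23
n3.1.2 (Blue): min(-17, -38, 40) = -38
n3.1.3 (Blue): min(42, 21, 16) = 16
n3.1 (Red): max(-23, -38, 16) = 16
n3.2.1 (Blue): min(-37, 8, 38) = -37
n3.2.2 (Blue): min(19, 47) = 19
n3.2.3 (Blue): min(-46, 0, 25, 30) = -46
n3.2 (Red): max(-37, 19, -46) = 19
n3 (Blue): min(16, 19) = 16
Red prefers the higher value; n1=-9, n3=16. n3 is better since 16 > -9.

n3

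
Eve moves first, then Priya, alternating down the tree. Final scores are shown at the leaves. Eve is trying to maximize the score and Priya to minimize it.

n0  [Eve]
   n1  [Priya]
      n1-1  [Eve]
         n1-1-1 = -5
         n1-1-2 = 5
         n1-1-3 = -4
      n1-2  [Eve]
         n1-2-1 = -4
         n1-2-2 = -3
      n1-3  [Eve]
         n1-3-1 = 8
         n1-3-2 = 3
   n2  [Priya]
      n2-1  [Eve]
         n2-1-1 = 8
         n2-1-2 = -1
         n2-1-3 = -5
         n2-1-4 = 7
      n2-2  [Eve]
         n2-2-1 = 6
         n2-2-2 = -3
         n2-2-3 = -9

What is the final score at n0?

n1-1 (Eve): max(-5, 5, -4) = 5
n1-2 (Eve): max(-4, -3) = -3
n1-3 (Eve): max(8, 3) = 8
n1 (Priya): min(5, -3, 8) = -3
n2-1 (Eve): max(8, -1, -5, 7) = 8
n2-2 (Eve): max(6, -3, -9) = 6
n2 (Priya): min(8, 6) = 6
n0 (Eve): max(-3, 6) = 6

6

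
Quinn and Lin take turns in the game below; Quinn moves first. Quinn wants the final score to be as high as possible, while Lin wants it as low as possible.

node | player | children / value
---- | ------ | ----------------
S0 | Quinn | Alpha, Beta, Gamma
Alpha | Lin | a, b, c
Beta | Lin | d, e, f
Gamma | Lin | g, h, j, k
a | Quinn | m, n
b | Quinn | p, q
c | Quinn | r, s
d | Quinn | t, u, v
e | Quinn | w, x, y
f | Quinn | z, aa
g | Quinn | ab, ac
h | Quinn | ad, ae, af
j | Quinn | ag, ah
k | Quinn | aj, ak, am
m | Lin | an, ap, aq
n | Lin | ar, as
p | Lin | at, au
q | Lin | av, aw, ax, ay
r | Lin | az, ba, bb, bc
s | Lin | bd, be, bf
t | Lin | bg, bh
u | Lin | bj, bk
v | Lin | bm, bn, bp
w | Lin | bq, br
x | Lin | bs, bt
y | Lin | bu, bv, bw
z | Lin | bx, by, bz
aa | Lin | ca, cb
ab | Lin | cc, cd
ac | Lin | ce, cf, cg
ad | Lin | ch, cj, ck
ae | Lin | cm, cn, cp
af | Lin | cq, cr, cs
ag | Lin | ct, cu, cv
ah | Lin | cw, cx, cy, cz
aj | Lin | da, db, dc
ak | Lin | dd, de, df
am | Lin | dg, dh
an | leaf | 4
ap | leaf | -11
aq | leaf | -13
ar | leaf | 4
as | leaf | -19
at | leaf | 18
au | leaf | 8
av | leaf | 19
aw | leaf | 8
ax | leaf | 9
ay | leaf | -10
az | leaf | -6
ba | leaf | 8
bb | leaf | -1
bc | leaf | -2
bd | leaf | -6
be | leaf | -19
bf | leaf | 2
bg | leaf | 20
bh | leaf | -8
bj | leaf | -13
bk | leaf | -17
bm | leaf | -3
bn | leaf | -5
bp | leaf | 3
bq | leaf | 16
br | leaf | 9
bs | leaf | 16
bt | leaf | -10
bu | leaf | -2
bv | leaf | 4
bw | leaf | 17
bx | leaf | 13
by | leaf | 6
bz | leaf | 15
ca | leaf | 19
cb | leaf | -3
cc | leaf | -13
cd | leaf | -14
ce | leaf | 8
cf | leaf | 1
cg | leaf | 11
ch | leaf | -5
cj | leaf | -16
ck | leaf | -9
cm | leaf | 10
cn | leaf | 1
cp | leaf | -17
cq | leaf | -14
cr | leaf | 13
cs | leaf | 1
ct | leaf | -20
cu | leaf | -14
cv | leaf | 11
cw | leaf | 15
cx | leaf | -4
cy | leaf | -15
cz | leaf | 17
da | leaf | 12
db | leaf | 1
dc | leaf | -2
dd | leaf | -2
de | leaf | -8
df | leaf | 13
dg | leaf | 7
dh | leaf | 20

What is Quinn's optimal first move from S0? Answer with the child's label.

Beta

m (Lin): min(4, -11, -13) = -13
n (Lin): min(4, -19) = -19
a (Quinn): max(-13, -19) = -13
p (Lin): min(18, 8) = 8
q (Lin): min(19, 8, 9, -10) = -10
b (Quinn): max(8, -10) = 8
r (Lin): min(-6, 8, -1, -2) = -6
s (Lin): min(-6, -19, 2) = -19
c (Quinn): max(-6, -19) = -6
Alpha (Lin): min(-13, 8, -6) = -13
t (Lin): min(20, -8) = -8
u (Lin): min(-13, -17) = -17
v (Lin): min(-3, -5, 3) = -5
d (Quinn): max(-8, -17, -5) = -5
w (Lin): min(16, 9) = 9
x (Lin): min(16, -10) = -10
y (Lin): min(-2, 4, 17) = -2
e (Quinn): max(9, -10, -2) = 9
z (Lin): min(13, 6, 15) = 6
aa (Lin): min(19, -3) = -3
f (Quinn): max(6, -3) = 6
Beta (Lin): min(-5, 9, 6) = -5
ab (Lin): min(-13, -14) = -14
ac (Lin): min(8, 1, 11) = 1
g (Quinn): max(-14, 1) = 1
ad (Lin): min(-5, -16, -9) = -16
ae (Lin): min(10, 1, -17) = -17
af (Lin): min(-14, 13, 1) = -14
h (Quinn): max(-16, -17, -14) = -14
ag (Lin): min(-20, -14, 11) = -20
ah (Lin): min(15, -4, -15, 17) = -15
j (Quinn): max(-20, -15) = -15
aj (Lin): min(12, 1, -2) = -2
ak (Lin): min(-2, -8, 13) = -8
am (Lin): min(7, 20) = 7
k (Quinn): max(-2, -8, 7) = 7
Gamma (Lin): min(1, -14, -15, 7) = -15
S0 (Quinn): max(-13, -5, -15) = -5
Quinn at S0 wants the highest of {Alpha=-13, Beta=-5, Gamma=-15}, so chooses Beta.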